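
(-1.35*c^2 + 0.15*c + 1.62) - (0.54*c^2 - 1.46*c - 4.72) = -1.89*c^2 + 1.61*c + 6.34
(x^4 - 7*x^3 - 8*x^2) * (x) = x^5 - 7*x^4 - 8*x^3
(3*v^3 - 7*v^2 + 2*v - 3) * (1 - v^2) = -3*v^5 + 7*v^4 + v^3 - 4*v^2 + 2*v - 3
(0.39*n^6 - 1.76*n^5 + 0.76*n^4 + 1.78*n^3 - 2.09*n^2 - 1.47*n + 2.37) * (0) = 0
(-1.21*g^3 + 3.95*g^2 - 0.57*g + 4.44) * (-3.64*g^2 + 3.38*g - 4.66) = 4.4044*g^5 - 18.4678*g^4 + 21.0644*g^3 - 36.4952*g^2 + 17.6634*g - 20.6904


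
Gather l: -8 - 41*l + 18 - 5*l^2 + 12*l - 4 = -5*l^2 - 29*l + 6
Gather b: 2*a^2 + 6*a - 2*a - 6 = 2*a^2 + 4*a - 6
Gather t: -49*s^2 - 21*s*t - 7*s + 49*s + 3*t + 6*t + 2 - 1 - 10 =-49*s^2 + 42*s + t*(9 - 21*s) - 9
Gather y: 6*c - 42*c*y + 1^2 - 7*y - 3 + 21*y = 6*c + y*(14 - 42*c) - 2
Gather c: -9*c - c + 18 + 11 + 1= 30 - 10*c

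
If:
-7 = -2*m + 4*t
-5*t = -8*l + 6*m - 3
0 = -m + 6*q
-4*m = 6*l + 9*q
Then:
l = -517/760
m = 141/190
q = 47/380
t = -131/95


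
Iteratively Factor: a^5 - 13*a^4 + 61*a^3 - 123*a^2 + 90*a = (a - 3)*(a^4 - 10*a^3 + 31*a^2 - 30*a) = (a - 5)*(a - 3)*(a^3 - 5*a^2 + 6*a) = (a - 5)*(a - 3)*(a - 2)*(a^2 - 3*a) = (a - 5)*(a - 3)^2*(a - 2)*(a)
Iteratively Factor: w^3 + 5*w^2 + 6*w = (w)*(w^2 + 5*w + 6) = w*(w + 3)*(w + 2)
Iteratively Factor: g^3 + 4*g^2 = (g + 4)*(g^2) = g*(g + 4)*(g)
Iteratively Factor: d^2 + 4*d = (d + 4)*(d)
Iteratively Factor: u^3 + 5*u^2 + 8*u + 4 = (u + 1)*(u^2 + 4*u + 4) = (u + 1)*(u + 2)*(u + 2)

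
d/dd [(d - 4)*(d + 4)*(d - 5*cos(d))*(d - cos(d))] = 6*d^3*sin(d) + 4*d^3 - 5*d^2*sin(2*d) - 18*d^2*cos(d) - 96*d*sin(d) + 10*d*cos(d)^2 - 32*d + 80*sin(2*d) + 96*cos(d)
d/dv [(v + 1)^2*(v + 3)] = (v + 1)*(3*v + 7)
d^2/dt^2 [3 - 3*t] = 0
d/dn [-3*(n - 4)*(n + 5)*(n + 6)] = -9*n^2 - 42*n + 42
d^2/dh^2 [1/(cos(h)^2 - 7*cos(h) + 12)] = (-4*sin(h)^4 + 3*sin(h)^2 - 441*cos(h)/4 + 21*cos(3*h)/4 + 75)/((cos(h) - 4)^3*(cos(h) - 3)^3)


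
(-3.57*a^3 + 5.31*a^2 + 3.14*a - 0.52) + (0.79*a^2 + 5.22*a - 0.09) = -3.57*a^3 + 6.1*a^2 + 8.36*a - 0.61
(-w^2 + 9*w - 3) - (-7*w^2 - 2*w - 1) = 6*w^2 + 11*w - 2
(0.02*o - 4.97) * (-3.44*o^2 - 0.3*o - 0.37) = -0.0688*o^3 + 17.0908*o^2 + 1.4836*o + 1.8389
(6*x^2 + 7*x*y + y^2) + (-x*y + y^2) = 6*x^2 + 6*x*y + 2*y^2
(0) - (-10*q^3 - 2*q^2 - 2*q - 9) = 10*q^3 + 2*q^2 + 2*q + 9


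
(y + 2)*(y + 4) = y^2 + 6*y + 8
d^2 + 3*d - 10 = (d - 2)*(d + 5)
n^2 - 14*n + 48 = (n - 8)*(n - 6)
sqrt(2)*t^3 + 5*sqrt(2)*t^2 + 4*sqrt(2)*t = t*(t + 4)*(sqrt(2)*t + sqrt(2))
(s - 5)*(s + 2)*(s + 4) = s^3 + s^2 - 22*s - 40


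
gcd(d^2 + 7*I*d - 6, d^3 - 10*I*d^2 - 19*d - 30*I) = d + I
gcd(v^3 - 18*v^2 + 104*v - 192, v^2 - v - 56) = v - 8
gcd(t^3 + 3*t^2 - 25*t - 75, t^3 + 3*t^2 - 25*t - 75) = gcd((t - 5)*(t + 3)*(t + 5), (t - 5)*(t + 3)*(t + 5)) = t^3 + 3*t^2 - 25*t - 75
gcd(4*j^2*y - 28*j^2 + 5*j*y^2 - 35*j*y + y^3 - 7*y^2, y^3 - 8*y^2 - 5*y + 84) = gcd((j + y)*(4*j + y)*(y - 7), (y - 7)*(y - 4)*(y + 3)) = y - 7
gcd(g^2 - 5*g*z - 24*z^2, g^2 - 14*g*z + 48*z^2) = -g + 8*z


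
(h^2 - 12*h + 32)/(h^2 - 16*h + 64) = (h - 4)/(h - 8)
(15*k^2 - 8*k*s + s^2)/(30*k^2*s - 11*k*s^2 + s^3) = (-3*k + s)/(s*(-6*k + s))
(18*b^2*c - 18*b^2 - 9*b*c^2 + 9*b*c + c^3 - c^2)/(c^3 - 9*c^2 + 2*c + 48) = (18*b^2*c - 18*b^2 - 9*b*c^2 + 9*b*c + c^3 - c^2)/(c^3 - 9*c^2 + 2*c + 48)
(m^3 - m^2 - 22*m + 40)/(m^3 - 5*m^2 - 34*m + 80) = (m - 4)/(m - 8)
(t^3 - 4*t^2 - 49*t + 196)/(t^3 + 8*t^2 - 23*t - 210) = (t^2 - 11*t + 28)/(t^2 + t - 30)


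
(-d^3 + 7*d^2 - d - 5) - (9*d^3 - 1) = -10*d^3 + 7*d^2 - d - 4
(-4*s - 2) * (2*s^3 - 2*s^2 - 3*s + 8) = -8*s^4 + 4*s^3 + 16*s^2 - 26*s - 16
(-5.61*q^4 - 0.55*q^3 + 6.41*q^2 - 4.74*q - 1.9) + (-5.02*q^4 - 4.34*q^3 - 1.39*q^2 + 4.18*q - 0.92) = -10.63*q^4 - 4.89*q^3 + 5.02*q^2 - 0.56*q - 2.82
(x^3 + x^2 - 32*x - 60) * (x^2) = x^5 + x^4 - 32*x^3 - 60*x^2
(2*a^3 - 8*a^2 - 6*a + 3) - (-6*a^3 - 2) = 8*a^3 - 8*a^2 - 6*a + 5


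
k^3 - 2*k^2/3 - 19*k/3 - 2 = (k - 3)*(k + 1/3)*(k + 2)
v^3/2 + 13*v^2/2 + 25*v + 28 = (v/2 + 1)*(v + 4)*(v + 7)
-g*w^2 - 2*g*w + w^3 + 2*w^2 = w*(-g + w)*(w + 2)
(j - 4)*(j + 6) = j^2 + 2*j - 24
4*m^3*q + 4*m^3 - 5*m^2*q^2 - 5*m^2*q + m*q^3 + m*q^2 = (-4*m + q)*(-m + q)*(m*q + m)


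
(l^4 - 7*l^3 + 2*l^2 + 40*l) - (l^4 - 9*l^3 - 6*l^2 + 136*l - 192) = 2*l^3 + 8*l^2 - 96*l + 192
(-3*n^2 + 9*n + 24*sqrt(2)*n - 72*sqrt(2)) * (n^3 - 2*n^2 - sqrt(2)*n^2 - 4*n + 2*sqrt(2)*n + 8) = -3*n^5 + 15*n^4 + 27*sqrt(2)*n^4 - 135*sqrt(2)*n^3 - 54*n^3 + 66*sqrt(2)*n^2 + 180*n^2 - 216*n + 480*sqrt(2)*n - 576*sqrt(2)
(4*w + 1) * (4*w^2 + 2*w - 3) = 16*w^3 + 12*w^2 - 10*w - 3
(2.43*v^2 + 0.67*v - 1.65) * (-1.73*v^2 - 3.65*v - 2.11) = -4.2039*v^4 - 10.0286*v^3 - 4.7183*v^2 + 4.6088*v + 3.4815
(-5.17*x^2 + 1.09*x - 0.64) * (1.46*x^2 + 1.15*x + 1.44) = -7.5482*x^4 - 4.3541*x^3 - 7.1257*x^2 + 0.8336*x - 0.9216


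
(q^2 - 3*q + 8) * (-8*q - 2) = -8*q^3 + 22*q^2 - 58*q - 16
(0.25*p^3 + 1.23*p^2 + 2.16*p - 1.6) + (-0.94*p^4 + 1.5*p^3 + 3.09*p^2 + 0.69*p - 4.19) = -0.94*p^4 + 1.75*p^3 + 4.32*p^2 + 2.85*p - 5.79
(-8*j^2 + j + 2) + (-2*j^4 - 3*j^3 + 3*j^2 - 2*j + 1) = -2*j^4 - 3*j^3 - 5*j^2 - j + 3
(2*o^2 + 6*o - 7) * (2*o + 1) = 4*o^3 + 14*o^2 - 8*o - 7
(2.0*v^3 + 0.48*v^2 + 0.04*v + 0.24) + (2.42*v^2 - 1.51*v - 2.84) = 2.0*v^3 + 2.9*v^2 - 1.47*v - 2.6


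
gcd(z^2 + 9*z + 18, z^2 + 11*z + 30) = z + 6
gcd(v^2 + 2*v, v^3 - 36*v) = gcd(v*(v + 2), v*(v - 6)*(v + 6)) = v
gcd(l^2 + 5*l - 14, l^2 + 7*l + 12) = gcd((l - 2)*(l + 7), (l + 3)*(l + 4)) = 1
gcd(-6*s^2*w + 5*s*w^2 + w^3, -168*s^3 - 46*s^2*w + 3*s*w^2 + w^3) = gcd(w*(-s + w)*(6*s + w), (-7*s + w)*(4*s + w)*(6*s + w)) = 6*s + w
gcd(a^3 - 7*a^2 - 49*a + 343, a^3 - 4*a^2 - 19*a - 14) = a - 7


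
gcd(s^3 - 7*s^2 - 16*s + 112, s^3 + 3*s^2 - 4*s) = s + 4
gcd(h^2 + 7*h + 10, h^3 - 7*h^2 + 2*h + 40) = h + 2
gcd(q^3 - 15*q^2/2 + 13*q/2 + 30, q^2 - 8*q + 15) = q - 5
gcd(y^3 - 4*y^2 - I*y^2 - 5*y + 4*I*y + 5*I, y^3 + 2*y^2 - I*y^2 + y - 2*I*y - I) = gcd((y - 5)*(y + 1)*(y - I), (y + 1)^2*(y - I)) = y^2 + y*(1 - I) - I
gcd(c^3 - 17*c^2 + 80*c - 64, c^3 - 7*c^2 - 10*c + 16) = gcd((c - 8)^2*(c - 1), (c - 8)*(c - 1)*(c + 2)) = c^2 - 9*c + 8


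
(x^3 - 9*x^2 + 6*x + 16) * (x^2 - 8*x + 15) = x^5 - 17*x^4 + 93*x^3 - 167*x^2 - 38*x + 240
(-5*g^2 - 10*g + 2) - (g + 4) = -5*g^2 - 11*g - 2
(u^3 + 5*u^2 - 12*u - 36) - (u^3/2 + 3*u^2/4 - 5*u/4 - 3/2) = u^3/2 + 17*u^2/4 - 43*u/4 - 69/2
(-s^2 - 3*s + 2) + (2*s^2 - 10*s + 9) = s^2 - 13*s + 11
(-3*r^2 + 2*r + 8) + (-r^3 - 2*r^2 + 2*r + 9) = -r^3 - 5*r^2 + 4*r + 17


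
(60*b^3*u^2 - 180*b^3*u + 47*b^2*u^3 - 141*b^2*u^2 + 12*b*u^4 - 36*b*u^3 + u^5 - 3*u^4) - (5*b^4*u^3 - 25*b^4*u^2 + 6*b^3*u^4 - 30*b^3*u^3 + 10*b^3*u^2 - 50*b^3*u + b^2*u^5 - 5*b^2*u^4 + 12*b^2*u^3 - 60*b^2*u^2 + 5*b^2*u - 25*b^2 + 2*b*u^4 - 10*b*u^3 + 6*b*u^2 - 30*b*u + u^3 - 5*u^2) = -5*b^4*u^3 + 25*b^4*u^2 - 6*b^3*u^4 + 30*b^3*u^3 + 50*b^3*u^2 - 130*b^3*u - b^2*u^5 + 5*b^2*u^4 + 35*b^2*u^3 - 81*b^2*u^2 - 5*b^2*u + 25*b^2 + 10*b*u^4 - 26*b*u^3 - 6*b*u^2 + 30*b*u + u^5 - 3*u^4 - u^3 + 5*u^2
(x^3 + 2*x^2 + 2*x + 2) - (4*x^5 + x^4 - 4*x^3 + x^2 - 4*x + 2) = -4*x^5 - x^4 + 5*x^3 + x^2 + 6*x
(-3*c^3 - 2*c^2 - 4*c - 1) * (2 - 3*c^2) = 9*c^5 + 6*c^4 + 6*c^3 - c^2 - 8*c - 2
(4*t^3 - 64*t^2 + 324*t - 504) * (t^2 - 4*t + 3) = 4*t^5 - 80*t^4 + 592*t^3 - 1992*t^2 + 2988*t - 1512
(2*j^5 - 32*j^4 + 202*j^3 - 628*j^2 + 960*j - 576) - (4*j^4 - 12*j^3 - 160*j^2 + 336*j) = 2*j^5 - 36*j^4 + 214*j^3 - 468*j^2 + 624*j - 576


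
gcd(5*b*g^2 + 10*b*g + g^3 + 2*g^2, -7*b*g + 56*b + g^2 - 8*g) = 1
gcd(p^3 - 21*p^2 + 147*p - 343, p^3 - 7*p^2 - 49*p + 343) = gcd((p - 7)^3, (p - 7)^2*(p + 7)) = p^2 - 14*p + 49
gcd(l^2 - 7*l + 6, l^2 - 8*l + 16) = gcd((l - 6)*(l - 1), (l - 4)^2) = 1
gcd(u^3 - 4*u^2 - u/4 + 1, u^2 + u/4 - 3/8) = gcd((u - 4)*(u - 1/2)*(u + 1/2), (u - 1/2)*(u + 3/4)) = u - 1/2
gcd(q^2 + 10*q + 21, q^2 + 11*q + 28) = q + 7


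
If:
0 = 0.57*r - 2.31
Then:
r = 4.05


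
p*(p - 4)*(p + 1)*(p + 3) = p^4 - 13*p^2 - 12*p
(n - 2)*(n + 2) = n^2 - 4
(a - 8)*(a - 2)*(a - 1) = a^3 - 11*a^2 + 26*a - 16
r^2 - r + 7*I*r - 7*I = (r - 1)*(r + 7*I)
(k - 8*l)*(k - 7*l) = k^2 - 15*k*l + 56*l^2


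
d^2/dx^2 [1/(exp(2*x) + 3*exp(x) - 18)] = (2*(2*exp(x) + 3)^2*exp(x) - (4*exp(x) + 3)*(exp(2*x) + 3*exp(x) - 18))*exp(x)/(exp(2*x) + 3*exp(x) - 18)^3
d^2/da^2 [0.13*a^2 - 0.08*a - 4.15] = 0.260000000000000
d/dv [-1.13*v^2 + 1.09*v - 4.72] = 1.09 - 2.26*v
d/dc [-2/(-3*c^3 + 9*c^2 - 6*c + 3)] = 2*(-3*c^2 + 6*c - 2)/(3*(c^3 - 3*c^2 + 2*c - 1)^2)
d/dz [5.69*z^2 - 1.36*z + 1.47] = 11.38*z - 1.36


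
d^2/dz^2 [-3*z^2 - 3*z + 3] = -6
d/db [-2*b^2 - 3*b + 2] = -4*b - 3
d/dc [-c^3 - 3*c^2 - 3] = 3*c*(-c - 2)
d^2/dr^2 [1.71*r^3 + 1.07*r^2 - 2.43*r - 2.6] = 10.26*r + 2.14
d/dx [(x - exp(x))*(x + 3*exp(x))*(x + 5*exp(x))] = 7*x^2*exp(x) + 3*x^2 + 14*x*exp(2*x) + 14*x*exp(x) - 45*exp(3*x) + 7*exp(2*x)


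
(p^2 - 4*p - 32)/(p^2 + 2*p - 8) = (p - 8)/(p - 2)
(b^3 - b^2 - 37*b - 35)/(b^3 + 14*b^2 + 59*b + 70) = (b^2 - 6*b - 7)/(b^2 + 9*b + 14)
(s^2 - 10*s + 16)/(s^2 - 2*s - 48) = (s - 2)/(s + 6)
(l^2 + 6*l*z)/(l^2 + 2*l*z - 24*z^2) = l/(l - 4*z)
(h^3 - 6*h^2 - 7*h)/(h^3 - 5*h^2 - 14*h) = (h + 1)/(h + 2)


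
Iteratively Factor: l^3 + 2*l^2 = (l + 2)*(l^2) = l*(l + 2)*(l)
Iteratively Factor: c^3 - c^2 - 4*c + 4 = (c - 2)*(c^2 + c - 2) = (c - 2)*(c + 2)*(c - 1)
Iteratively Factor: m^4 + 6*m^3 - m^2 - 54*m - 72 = (m + 3)*(m^3 + 3*m^2 - 10*m - 24) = (m + 3)*(m + 4)*(m^2 - m - 6) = (m + 2)*(m + 3)*(m + 4)*(m - 3)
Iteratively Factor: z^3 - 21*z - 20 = (z + 4)*(z^2 - 4*z - 5) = (z + 1)*(z + 4)*(z - 5)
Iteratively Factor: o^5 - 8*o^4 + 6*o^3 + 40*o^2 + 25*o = (o + 1)*(o^4 - 9*o^3 + 15*o^2 + 25*o) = (o + 1)^2*(o^3 - 10*o^2 + 25*o) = o*(o + 1)^2*(o^2 - 10*o + 25) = o*(o - 5)*(o + 1)^2*(o - 5)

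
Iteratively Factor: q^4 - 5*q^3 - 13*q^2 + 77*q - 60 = (q + 4)*(q^3 - 9*q^2 + 23*q - 15) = (q - 1)*(q + 4)*(q^2 - 8*q + 15) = (q - 5)*(q - 1)*(q + 4)*(q - 3)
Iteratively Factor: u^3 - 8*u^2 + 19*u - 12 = (u - 4)*(u^2 - 4*u + 3) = (u - 4)*(u - 1)*(u - 3)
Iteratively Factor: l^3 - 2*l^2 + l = (l - 1)*(l^2 - l) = l*(l - 1)*(l - 1)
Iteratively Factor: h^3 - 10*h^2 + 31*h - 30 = (h - 3)*(h^2 - 7*h + 10) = (h - 5)*(h - 3)*(h - 2)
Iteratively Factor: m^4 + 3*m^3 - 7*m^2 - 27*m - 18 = (m + 2)*(m^3 + m^2 - 9*m - 9) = (m + 2)*(m + 3)*(m^2 - 2*m - 3) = (m - 3)*(m + 2)*(m + 3)*(m + 1)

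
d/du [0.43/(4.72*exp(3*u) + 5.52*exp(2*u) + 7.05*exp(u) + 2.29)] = (-6.0888*exp(2*u) - 4.7472*exp(u) - 3.0315)*exp(u)/(4.72*exp(3*u) + 5.52*exp(2*u) + 7.05*exp(u) + 2.29)^2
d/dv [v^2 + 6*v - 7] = 2*v + 6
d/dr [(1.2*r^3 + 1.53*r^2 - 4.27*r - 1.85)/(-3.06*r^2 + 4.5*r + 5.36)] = (-3.672*r^4 + 10.8*r^3 + 13.1148*r^2 + 5.0796*r - 14.5622)/(9.3636*r^4 - 27.54*r^3 - 12.5532*r^2 + 48.24*r + 28.7296)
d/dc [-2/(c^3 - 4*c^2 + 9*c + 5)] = 2*(3*c^2 - 8*c + 9)/(c^3 - 4*c^2 + 9*c + 5)^2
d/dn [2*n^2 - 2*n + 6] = 4*n - 2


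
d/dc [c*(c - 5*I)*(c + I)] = 3*c^2 - 8*I*c + 5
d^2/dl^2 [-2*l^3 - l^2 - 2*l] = -12*l - 2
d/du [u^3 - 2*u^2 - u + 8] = 3*u^2 - 4*u - 1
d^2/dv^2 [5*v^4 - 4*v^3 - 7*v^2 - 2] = 60*v^2 - 24*v - 14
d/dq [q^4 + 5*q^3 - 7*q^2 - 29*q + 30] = 4*q^3 + 15*q^2 - 14*q - 29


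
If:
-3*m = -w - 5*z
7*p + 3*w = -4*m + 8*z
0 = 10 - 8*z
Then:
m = w/3 + 25/12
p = 5/21 - 13*w/21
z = 5/4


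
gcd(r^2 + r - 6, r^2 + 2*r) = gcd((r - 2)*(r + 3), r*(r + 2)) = 1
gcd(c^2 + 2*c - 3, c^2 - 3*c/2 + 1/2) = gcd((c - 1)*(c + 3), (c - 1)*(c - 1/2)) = c - 1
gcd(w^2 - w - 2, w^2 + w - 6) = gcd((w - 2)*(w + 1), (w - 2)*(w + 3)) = w - 2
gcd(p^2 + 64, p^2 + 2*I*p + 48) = p + 8*I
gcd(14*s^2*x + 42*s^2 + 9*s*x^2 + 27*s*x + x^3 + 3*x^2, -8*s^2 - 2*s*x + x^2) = 2*s + x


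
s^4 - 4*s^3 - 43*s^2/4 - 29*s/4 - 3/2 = (s - 6)*(s + 1/2)^2*(s + 1)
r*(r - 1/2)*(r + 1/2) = r^3 - r/4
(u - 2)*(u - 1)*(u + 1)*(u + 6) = u^4 + 4*u^3 - 13*u^2 - 4*u + 12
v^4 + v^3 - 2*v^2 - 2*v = v*(v + 1)*(v - sqrt(2))*(v + sqrt(2))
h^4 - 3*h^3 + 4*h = h*(h - 2)^2*(h + 1)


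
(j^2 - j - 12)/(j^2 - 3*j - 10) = (-j^2 + j + 12)/(-j^2 + 3*j + 10)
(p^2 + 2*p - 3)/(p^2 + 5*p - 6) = (p + 3)/(p + 6)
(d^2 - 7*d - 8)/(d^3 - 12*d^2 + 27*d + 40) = 1/(d - 5)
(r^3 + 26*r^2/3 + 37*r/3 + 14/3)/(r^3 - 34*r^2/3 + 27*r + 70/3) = (r^2 + 8*r + 7)/(r^2 - 12*r + 35)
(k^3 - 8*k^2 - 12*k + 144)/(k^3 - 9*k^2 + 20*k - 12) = (k^2 - 2*k - 24)/(k^2 - 3*k + 2)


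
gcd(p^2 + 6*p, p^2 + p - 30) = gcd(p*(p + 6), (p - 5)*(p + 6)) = p + 6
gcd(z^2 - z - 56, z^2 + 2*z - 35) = z + 7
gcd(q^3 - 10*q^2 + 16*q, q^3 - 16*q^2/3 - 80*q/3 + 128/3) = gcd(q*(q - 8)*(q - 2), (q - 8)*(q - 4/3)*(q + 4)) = q - 8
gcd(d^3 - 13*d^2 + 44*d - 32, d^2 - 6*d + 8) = d - 4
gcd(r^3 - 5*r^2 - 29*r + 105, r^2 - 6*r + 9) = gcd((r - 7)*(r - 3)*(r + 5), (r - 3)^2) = r - 3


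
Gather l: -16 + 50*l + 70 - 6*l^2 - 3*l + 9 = -6*l^2 + 47*l + 63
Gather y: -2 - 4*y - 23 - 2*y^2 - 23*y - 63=-2*y^2 - 27*y - 88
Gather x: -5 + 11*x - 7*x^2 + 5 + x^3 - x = x^3 - 7*x^2 + 10*x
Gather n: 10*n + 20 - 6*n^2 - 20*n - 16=-6*n^2 - 10*n + 4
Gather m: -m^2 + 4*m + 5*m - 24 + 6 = -m^2 + 9*m - 18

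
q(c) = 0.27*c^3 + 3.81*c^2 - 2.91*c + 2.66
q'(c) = 0.81*c^2 + 7.62*c - 2.91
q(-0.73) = 6.71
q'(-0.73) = -8.04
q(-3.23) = 42.71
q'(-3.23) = -19.07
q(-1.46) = 14.19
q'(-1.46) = -12.31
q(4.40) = 86.62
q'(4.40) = 46.30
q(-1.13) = 10.42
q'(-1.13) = -10.49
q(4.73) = 102.71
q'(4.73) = 51.25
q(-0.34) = 4.08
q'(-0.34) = -5.41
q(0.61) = 2.36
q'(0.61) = 2.04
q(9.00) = 481.91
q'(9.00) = 131.28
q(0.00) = 2.66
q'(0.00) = -2.91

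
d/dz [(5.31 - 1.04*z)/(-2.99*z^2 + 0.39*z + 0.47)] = (-3.1096*z^2 + 31.7538*z - 2.5597)/(8.9401*z^4 - 2.3322*z^3 - 2.6585*z^2 + 0.3666*z + 0.2209)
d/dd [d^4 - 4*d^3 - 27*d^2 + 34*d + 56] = 4*d^3 - 12*d^2 - 54*d + 34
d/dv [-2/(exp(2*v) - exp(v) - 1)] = (4*exp(v) - 2)*exp(v)/(-exp(2*v) + exp(v) + 1)^2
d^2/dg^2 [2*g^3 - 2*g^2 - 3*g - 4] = 12*g - 4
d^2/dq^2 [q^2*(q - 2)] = 6*q - 4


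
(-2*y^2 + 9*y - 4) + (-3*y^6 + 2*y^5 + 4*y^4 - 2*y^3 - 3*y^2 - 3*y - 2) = -3*y^6 + 2*y^5 + 4*y^4 - 2*y^3 - 5*y^2 + 6*y - 6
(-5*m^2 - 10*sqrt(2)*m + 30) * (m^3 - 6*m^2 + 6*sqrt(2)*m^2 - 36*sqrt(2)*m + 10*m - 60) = -5*m^5 - 40*sqrt(2)*m^4 + 30*m^4 - 140*m^3 + 240*sqrt(2)*m^3 + 80*sqrt(2)*m^2 + 840*m^2 - 480*sqrt(2)*m + 300*m - 1800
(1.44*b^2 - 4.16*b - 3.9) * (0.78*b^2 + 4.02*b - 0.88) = 1.1232*b^4 + 2.544*b^3 - 21.0324*b^2 - 12.0172*b + 3.432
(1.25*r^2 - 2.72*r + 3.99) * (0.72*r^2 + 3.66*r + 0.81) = 0.9*r^4 + 2.6166*r^3 - 6.0699*r^2 + 12.4002*r + 3.2319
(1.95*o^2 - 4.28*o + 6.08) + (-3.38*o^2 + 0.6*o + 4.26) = -1.43*o^2 - 3.68*o + 10.34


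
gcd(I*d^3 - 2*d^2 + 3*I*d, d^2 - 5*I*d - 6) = 1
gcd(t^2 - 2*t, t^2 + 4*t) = t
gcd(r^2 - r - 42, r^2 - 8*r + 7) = r - 7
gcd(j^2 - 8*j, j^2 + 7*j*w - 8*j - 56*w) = j - 8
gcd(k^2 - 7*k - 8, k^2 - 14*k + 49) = 1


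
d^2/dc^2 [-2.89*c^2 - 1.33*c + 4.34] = -5.78000000000000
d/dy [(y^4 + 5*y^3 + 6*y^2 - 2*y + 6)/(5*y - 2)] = (15*y^4 + 42*y^3 - 24*y - 26)/(25*y^2 - 20*y + 4)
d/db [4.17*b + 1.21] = 4.17000000000000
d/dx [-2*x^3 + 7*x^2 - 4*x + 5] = -6*x^2 + 14*x - 4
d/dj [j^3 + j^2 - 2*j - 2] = 3*j^2 + 2*j - 2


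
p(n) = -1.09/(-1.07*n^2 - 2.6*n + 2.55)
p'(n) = -1.09*(2.14*n + 2.6)/(-1.07*n^2 - 2.6*n + 2.55)^2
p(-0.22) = -0.36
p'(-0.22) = -0.25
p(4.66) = 0.03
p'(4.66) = -0.01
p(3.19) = 0.07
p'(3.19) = -0.04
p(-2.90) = -1.00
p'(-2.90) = 3.30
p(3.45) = 0.06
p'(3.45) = -0.03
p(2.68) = 0.09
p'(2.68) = -0.06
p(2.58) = 0.10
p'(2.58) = -0.07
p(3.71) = 0.05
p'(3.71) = -0.02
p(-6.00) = 0.05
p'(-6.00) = 0.03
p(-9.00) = 0.02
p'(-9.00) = 0.00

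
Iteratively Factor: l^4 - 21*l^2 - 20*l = (l + 4)*(l^3 - 4*l^2 - 5*l) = (l - 5)*(l + 4)*(l^2 + l) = l*(l - 5)*(l + 4)*(l + 1)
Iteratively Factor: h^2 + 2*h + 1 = (h + 1)*(h + 1)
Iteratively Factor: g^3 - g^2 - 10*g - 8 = (g - 4)*(g^2 + 3*g + 2) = (g - 4)*(g + 1)*(g + 2)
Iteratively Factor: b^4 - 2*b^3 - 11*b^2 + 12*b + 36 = (b - 3)*(b^3 + b^2 - 8*b - 12) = (b - 3)*(b + 2)*(b^2 - b - 6) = (b - 3)^2*(b + 2)*(b + 2)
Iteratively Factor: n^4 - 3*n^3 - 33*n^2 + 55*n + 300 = (n + 4)*(n^3 - 7*n^2 - 5*n + 75) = (n - 5)*(n + 4)*(n^2 - 2*n - 15) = (n - 5)*(n + 3)*(n + 4)*(n - 5)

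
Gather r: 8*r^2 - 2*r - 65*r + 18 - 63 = 8*r^2 - 67*r - 45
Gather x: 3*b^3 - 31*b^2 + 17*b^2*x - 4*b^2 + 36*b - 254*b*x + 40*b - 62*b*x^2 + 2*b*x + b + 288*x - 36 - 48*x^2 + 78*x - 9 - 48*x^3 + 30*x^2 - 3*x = 3*b^3 - 35*b^2 + 77*b - 48*x^3 + x^2*(-62*b - 18) + x*(17*b^2 - 252*b + 363) - 45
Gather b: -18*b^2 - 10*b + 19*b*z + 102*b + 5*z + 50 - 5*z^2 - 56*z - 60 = -18*b^2 + b*(19*z + 92) - 5*z^2 - 51*z - 10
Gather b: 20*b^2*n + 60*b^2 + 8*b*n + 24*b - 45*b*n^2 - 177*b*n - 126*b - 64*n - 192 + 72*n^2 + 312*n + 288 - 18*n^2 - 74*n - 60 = b^2*(20*n + 60) + b*(-45*n^2 - 169*n - 102) + 54*n^2 + 174*n + 36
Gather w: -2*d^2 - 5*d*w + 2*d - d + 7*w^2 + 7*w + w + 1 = -2*d^2 + d + 7*w^2 + w*(8 - 5*d) + 1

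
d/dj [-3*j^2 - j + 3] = -6*j - 1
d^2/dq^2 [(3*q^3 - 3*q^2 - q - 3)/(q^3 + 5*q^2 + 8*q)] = 2*(-18*q^6 - 75*q^5 + 39*q^4 + 175*q^3 - 297*q^2 - 360*q - 192)/(q^3*(q^6 + 15*q^5 + 99*q^4 + 365*q^3 + 792*q^2 + 960*q + 512))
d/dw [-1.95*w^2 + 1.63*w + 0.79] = 1.63 - 3.9*w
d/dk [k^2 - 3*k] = 2*k - 3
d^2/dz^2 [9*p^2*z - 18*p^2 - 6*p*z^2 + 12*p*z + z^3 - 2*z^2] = -12*p + 6*z - 4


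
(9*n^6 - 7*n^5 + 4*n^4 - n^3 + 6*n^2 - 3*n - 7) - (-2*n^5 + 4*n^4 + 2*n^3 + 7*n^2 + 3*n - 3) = 9*n^6 - 5*n^5 - 3*n^3 - n^2 - 6*n - 4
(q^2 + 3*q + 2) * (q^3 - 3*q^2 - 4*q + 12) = q^5 - 11*q^3 - 6*q^2 + 28*q + 24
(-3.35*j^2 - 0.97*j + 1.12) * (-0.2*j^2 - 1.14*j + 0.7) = 0.67*j^4 + 4.013*j^3 - 1.4632*j^2 - 1.9558*j + 0.784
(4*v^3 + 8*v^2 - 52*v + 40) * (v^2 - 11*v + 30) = 4*v^5 - 36*v^4 - 20*v^3 + 852*v^2 - 2000*v + 1200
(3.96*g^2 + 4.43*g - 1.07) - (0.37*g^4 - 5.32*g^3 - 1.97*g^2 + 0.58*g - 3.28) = -0.37*g^4 + 5.32*g^3 + 5.93*g^2 + 3.85*g + 2.21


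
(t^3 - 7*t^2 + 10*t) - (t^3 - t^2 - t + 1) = -6*t^2 + 11*t - 1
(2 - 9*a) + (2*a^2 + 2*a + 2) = 2*a^2 - 7*a + 4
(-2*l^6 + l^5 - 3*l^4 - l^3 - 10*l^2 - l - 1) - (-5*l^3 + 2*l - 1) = -2*l^6 + l^5 - 3*l^4 + 4*l^3 - 10*l^2 - 3*l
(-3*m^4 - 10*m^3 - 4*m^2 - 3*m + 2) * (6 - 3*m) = 9*m^5 + 12*m^4 - 48*m^3 - 15*m^2 - 24*m + 12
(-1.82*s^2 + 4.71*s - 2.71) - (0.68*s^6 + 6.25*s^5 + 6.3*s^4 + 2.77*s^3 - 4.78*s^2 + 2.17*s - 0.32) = -0.68*s^6 - 6.25*s^5 - 6.3*s^4 - 2.77*s^3 + 2.96*s^2 + 2.54*s - 2.39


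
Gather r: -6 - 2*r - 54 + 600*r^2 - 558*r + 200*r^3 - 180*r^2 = 200*r^3 + 420*r^2 - 560*r - 60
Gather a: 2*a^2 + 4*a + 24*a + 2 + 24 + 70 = 2*a^2 + 28*a + 96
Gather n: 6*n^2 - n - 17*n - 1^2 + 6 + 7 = 6*n^2 - 18*n + 12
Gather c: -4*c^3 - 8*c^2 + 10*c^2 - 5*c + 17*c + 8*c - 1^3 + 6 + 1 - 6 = -4*c^3 + 2*c^2 + 20*c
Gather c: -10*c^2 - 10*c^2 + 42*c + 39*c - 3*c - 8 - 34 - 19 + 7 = -20*c^2 + 78*c - 54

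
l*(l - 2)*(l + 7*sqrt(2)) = l^3 - 2*l^2 + 7*sqrt(2)*l^2 - 14*sqrt(2)*l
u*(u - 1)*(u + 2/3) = u^3 - u^2/3 - 2*u/3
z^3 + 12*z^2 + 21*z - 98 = (z - 2)*(z + 7)^2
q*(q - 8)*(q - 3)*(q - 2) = q^4 - 13*q^3 + 46*q^2 - 48*q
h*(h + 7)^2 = h^3 + 14*h^2 + 49*h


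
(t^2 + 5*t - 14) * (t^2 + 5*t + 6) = t^4 + 10*t^3 + 17*t^2 - 40*t - 84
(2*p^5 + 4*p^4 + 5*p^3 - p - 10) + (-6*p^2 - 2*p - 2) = 2*p^5 + 4*p^4 + 5*p^3 - 6*p^2 - 3*p - 12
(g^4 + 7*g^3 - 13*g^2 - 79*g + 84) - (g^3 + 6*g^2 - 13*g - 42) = g^4 + 6*g^3 - 19*g^2 - 66*g + 126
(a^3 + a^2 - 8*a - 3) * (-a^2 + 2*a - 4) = -a^5 + a^4 + 6*a^3 - 17*a^2 + 26*a + 12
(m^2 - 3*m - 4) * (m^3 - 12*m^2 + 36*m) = m^5 - 15*m^4 + 68*m^3 - 60*m^2 - 144*m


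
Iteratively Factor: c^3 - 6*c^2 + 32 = (c - 4)*(c^2 - 2*c - 8) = (c - 4)*(c + 2)*(c - 4)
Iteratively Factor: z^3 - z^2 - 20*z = (z - 5)*(z^2 + 4*z) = (z - 5)*(z + 4)*(z)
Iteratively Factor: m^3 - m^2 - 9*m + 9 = (m - 1)*(m^2 - 9) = (m - 1)*(m + 3)*(m - 3)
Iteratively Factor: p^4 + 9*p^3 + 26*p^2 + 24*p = (p + 4)*(p^3 + 5*p^2 + 6*p) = (p + 3)*(p + 4)*(p^2 + 2*p) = (p + 2)*(p + 3)*(p + 4)*(p)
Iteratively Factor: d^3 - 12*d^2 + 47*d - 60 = (d - 3)*(d^2 - 9*d + 20) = (d - 4)*(d - 3)*(d - 5)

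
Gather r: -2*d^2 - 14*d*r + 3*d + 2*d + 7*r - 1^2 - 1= -2*d^2 + 5*d + r*(7 - 14*d) - 2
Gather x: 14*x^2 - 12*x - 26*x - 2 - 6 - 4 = 14*x^2 - 38*x - 12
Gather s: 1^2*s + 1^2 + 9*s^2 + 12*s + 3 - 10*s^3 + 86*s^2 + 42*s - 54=-10*s^3 + 95*s^2 + 55*s - 50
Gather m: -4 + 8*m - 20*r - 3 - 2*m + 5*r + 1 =6*m - 15*r - 6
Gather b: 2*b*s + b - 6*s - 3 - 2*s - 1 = b*(2*s + 1) - 8*s - 4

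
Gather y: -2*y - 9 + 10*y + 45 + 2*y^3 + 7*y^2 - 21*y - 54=2*y^3 + 7*y^2 - 13*y - 18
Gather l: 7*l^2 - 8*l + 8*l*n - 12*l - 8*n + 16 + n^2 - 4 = 7*l^2 + l*(8*n - 20) + n^2 - 8*n + 12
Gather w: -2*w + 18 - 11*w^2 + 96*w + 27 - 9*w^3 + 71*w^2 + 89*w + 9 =-9*w^3 + 60*w^2 + 183*w + 54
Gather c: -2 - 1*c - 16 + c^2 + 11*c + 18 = c^2 + 10*c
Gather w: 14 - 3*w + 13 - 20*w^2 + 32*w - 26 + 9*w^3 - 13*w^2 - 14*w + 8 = 9*w^3 - 33*w^2 + 15*w + 9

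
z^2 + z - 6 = (z - 2)*(z + 3)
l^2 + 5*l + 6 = (l + 2)*(l + 3)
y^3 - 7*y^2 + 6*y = y*(y - 6)*(y - 1)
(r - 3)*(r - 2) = r^2 - 5*r + 6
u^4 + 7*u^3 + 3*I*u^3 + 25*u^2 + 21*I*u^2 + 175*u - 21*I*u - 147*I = (u + 7)*(u - 3*I)*(u - I)*(u + 7*I)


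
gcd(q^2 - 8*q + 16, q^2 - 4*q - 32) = 1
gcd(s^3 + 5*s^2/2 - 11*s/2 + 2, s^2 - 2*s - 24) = s + 4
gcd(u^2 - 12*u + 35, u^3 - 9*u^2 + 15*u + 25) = u - 5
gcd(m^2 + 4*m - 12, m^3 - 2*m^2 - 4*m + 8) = m - 2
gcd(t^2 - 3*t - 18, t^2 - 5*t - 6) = t - 6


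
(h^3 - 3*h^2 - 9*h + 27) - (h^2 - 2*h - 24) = h^3 - 4*h^2 - 7*h + 51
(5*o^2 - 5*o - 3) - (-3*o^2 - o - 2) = 8*o^2 - 4*o - 1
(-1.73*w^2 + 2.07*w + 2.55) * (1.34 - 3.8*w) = 6.574*w^3 - 10.1842*w^2 - 6.9162*w + 3.417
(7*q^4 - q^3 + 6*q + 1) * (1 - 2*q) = -14*q^5 + 9*q^4 - q^3 - 12*q^2 + 4*q + 1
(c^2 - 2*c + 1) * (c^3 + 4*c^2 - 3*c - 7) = c^5 + 2*c^4 - 10*c^3 + 3*c^2 + 11*c - 7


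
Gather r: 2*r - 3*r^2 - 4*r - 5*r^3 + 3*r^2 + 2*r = -5*r^3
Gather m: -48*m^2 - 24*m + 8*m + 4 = -48*m^2 - 16*m + 4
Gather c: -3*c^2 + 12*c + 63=-3*c^2 + 12*c + 63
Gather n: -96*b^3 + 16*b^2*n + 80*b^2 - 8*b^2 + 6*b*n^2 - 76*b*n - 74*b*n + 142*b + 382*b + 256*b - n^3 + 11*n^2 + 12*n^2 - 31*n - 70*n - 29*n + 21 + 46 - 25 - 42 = -96*b^3 + 72*b^2 + 780*b - n^3 + n^2*(6*b + 23) + n*(16*b^2 - 150*b - 130)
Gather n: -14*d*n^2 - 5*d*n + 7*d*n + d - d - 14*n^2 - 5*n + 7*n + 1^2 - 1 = n^2*(-14*d - 14) + n*(2*d + 2)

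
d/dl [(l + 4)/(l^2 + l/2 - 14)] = -4/(4*l^2 - 28*l + 49)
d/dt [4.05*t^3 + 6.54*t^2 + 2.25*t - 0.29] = 12.15*t^2 + 13.08*t + 2.25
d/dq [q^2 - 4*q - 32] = 2*q - 4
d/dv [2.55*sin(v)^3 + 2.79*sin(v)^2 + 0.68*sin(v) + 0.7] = (7.65*sin(v)^2 + 5.58*sin(v) + 0.68)*cos(v)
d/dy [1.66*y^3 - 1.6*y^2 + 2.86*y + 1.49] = 4.98*y^2 - 3.2*y + 2.86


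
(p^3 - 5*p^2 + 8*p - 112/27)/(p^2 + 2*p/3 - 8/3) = (9*p^2 - 33*p + 28)/(9*(p + 2))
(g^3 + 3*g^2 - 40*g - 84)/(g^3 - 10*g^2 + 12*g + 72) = (g + 7)/(g - 6)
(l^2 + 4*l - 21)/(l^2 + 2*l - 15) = (l + 7)/(l + 5)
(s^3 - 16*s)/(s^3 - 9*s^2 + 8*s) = (s^2 - 16)/(s^2 - 9*s + 8)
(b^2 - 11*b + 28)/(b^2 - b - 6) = (-b^2 + 11*b - 28)/(-b^2 + b + 6)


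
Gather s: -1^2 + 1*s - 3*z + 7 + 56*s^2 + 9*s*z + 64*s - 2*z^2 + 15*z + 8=56*s^2 + s*(9*z + 65) - 2*z^2 + 12*z + 14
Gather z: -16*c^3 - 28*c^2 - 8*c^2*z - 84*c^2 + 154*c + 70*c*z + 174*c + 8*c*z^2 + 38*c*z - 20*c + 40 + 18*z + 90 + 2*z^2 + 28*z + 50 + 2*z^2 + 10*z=-16*c^3 - 112*c^2 + 308*c + z^2*(8*c + 4) + z*(-8*c^2 + 108*c + 56) + 180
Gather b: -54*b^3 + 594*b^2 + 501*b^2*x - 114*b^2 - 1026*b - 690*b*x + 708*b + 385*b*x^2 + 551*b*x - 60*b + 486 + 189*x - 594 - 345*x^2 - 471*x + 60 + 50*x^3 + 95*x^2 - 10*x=-54*b^3 + b^2*(501*x + 480) + b*(385*x^2 - 139*x - 378) + 50*x^3 - 250*x^2 - 292*x - 48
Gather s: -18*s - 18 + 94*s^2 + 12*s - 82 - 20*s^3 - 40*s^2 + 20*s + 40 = -20*s^3 + 54*s^2 + 14*s - 60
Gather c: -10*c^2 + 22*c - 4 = -10*c^2 + 22*c - 4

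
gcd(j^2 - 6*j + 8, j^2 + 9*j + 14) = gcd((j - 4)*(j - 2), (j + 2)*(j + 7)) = 1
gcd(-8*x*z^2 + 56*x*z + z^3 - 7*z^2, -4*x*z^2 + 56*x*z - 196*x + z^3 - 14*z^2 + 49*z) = z - 7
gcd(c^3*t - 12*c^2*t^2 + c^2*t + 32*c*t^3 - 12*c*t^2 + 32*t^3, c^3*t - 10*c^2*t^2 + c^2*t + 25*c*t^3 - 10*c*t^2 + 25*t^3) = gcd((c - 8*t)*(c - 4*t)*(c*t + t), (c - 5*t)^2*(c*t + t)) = c*t + t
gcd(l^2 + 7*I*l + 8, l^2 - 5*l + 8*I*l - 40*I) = l + 8*I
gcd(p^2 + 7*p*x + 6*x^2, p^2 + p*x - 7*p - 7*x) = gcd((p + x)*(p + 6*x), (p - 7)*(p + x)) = p + x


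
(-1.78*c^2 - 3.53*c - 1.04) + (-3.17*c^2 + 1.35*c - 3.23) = -4.95*c^2 - 2.18*c - 4.27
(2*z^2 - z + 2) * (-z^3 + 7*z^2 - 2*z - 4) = -2*z^5 + 15*z^4 - 13*z^3 + 8*z^2 - 8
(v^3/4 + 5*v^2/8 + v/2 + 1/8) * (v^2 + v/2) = v^5/4 + 3*v^4/4 + 13*v^3/16 + 3*v^2/8 + v/16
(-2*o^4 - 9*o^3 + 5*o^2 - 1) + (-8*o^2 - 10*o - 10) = -2*o^4 - 9*o^3 - 3*o^2 - 10*o - 11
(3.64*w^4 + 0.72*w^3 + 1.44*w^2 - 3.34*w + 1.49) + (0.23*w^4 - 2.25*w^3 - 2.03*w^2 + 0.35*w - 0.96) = 3.87*w^4 - 1.53*w^3 - 0.59*w^2 - 2.99*w + 0.53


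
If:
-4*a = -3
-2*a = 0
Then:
No Solution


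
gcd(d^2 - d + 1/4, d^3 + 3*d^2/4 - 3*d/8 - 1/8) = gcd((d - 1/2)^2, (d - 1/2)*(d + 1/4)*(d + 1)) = d - 1/2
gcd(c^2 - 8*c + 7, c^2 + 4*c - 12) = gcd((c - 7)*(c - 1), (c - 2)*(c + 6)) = 1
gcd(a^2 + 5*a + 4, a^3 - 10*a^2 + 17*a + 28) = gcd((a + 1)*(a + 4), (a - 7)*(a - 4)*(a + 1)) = a + 1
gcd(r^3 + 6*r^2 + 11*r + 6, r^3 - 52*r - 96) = r + 2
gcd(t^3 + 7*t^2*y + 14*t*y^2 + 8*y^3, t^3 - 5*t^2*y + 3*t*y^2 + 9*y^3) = t + y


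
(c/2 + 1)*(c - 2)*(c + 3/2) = c^3/2 + 3*c^2/4 - 2*c - 3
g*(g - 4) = g^2 - 4*g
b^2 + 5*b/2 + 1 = (b + 1/2)*(b + 2)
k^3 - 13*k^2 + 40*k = k*(k - 8)*(k - 5)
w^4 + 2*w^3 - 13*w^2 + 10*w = w*(w - 2)*(w - 1)*(w + 5)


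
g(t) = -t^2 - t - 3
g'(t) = -2*t - 1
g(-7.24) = -48.18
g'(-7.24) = 13.48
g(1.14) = -5.44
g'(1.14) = -3.28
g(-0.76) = -2.82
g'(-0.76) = 0.52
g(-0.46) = -2.75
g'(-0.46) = -0.08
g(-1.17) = -3.20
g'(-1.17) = 1.34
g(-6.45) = -38.15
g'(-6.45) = 11.90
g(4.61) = -28.86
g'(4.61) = -10.22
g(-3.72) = -13.12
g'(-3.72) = 6.44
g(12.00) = -159.00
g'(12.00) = -25.00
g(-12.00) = -135.00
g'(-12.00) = 23.00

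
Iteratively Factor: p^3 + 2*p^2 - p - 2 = (p + 1)*(p^2 + p - 2) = (p - 1)*(p + 1)*(p + 2)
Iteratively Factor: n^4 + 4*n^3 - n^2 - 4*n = (n + 4)*(n^3 - n) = (n - 1)*(n + 4)*(n^2 + n) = (n - 1)*(n + 1)*(n + 4)*(n)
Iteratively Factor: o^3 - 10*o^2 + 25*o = (o)*(o^2 - 10*o + 25) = o*(o - 5)*(o - 5)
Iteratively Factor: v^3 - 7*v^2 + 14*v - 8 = (v - 4)*(v^2 - 3*v + 2) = (v - 4)*(v - 2)*(v - 1)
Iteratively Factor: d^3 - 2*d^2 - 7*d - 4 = (d - 4)*(d^2 + 2*d + 1) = (d - 4)*(d + 1)*(d + 1)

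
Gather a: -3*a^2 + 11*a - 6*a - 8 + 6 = -3*a^2 + 5*a - 2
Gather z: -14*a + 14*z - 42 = -14*a + 14*z - 42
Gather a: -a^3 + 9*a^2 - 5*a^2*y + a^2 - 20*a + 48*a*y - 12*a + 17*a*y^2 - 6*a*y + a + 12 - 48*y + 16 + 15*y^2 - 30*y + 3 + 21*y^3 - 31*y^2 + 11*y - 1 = -a^3 + a^2*(10 - 5*y) + a*(17*y^2 + 42*y - 31) + 21*y^3 - 16*y^2 - 67*y + 30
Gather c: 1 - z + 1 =2 - z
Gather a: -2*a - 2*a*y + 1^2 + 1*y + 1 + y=a*(-2*y - 2) + 2*y + 2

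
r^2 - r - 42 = (r - 7)*(r + 6)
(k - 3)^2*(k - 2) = k^3 - 8*k^2 + 21*k - 18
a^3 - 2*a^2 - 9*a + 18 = (a - 3)*(a - 2)*(a + 3)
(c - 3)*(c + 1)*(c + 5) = c^3 + 3*c^2 - 13*c - 15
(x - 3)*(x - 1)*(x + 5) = x^3 + x^2 - 17*x + 15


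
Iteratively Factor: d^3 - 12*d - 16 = (d + 2)*(d^2 - 2*d - 8) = (d - 4)*(d + 2)*(d + 2)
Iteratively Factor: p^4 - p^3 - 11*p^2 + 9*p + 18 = (p + 1)*(p^3 - 2*p^2 - 9*p + 18) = (p + 1)*(p + 3)*(p^2 - 5*p + 6) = (p - 2)*(p + 1)*(p + 3)*(p - 3)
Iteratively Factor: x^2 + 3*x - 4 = (x - 1)*(x + 4)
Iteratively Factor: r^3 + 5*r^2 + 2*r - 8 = (r + 2)*(r^2 + 3*r - 4) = (r - 1)*(r + 2)*(r + 4)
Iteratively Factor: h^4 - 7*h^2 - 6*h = (h - 3)*(h^3 + 3*h^2 + 2*h) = (h - 3)*(h + 2)*(h^2 + h) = h*(h - 3)*(h + 2)*(h + 1)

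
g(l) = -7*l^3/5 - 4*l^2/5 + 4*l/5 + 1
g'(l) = -21*l^2/5 - 8*l/5 + 4/5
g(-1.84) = 5.54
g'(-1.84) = -10.48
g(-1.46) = 2.48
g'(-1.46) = -5.82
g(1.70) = -6.83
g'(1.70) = -14.06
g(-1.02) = 0.84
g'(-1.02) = -1.94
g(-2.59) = 17.89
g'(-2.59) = -23.23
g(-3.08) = 31.85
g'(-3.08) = -34.11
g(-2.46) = 15.03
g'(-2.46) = -20.68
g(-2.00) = 7.40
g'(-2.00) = -12.80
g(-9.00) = 949.60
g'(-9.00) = -325.00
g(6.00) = -325.40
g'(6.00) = -160.00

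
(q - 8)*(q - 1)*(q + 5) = q^3 - 4*q^2 - 37*q + 40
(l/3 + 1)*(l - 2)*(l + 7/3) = l^3/3 + 10*l^2/9 - 11*l/9 - 14/3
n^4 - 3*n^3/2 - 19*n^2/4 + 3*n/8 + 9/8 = (n - 3)*(n - 1/2)*(n + 1/2)*(n + 3/2)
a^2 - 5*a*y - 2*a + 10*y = (a - 2)*(a - 5*y)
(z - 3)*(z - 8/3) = z^2 - 17*z/3 + 8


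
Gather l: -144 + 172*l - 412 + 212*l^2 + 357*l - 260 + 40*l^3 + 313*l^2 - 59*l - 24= 40*l^3 + 525*l^2 + 470*l - 840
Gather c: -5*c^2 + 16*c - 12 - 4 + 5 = -5*c^2 + 16*c - 11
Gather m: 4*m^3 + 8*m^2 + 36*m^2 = 4*m^3 + 44*m^2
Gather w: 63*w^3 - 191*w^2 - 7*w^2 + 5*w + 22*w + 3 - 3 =63*w^3 - 198*w^2 + 27*w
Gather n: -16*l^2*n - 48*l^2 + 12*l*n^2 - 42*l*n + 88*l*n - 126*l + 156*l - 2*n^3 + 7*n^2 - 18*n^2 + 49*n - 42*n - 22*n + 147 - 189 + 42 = -48*l^2 + 30*l - 2*n^3 + n^2*(12*l - 11) + n*(-16*l^2 + 46*l - 15)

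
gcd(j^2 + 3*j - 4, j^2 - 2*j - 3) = 1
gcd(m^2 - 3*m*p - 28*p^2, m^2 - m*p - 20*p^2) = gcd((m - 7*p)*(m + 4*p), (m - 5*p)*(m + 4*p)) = m + 4*p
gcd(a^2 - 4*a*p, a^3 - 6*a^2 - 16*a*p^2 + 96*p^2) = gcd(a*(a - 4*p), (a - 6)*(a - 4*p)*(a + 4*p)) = -a + 4*p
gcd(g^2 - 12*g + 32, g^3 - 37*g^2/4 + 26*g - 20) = g - 4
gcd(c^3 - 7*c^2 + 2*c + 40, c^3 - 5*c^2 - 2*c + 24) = c^2 - 2*c - 8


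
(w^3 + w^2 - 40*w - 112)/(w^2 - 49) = (w^2 + 8*w + 16)/(w + 7)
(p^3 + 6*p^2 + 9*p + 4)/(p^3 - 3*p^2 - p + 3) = (p^2 + 5*p + 4)/(p^2 - 4*p + 3)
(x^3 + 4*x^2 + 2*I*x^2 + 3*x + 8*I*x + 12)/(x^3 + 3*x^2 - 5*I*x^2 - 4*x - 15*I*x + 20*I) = (x^2 + 2*I*x + 3)/(x^2 - x*(1 + 5*I) + 5*I)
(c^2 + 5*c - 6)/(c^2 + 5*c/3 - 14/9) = 9*(c^2 + 5*c - 6)/(9*c^2 + 15*c - 14)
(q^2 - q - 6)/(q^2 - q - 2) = (-q^2 + q + 6)/(-q^2 + q + 2)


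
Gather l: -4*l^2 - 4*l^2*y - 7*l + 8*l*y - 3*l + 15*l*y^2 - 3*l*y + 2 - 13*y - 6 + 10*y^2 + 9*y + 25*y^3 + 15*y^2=l^2*(-4*y - 4) + l*(15*y^2 + 5*y - 10) + 25*y^3 + 25*y^2 - 4*y - 4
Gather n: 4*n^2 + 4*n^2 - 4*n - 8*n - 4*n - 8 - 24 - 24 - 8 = 8*n^2 - 16*n - 64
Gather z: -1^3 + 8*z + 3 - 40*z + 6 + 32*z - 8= 0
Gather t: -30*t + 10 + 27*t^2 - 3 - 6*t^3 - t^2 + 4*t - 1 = -6*t^3 + 26*t^2 - 26*t + 6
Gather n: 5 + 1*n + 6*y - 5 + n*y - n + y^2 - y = n*y + y^2 + 5*y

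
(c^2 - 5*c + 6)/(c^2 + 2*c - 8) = (c - 3)/(c + 4)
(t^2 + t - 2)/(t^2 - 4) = (t - 1)/(t - 2)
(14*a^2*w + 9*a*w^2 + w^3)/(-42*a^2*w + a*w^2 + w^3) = (2*a + w)/(-6*a + w)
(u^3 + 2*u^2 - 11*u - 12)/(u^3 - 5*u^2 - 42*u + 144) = (u^2 + 5*u + 4)/(u^2 - 2*u - 48)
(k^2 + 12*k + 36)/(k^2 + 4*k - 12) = (k + 6)/(k - 2)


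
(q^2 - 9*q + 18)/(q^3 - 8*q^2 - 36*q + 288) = (q - 3)/(q^2 - 2*q - 48)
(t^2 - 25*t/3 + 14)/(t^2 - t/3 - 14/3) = (t - 6)/(t + 2)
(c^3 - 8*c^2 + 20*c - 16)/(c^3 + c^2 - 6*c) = (c^2 - 6*c + 8)/(c*(c + 3))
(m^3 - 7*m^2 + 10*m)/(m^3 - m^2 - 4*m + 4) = m*(m - 5)/(m^2 + m - 2)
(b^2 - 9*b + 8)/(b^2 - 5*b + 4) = (b - 8)/(b - 4)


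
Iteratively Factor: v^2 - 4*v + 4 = (v - 2)*(v - 2)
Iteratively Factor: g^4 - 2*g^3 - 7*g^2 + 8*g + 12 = (g - 2)*(g^3 - 7*g - 6) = (g - 3)*(g - 2)*(g^2 + 3*g + 2) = (g - 3)*(g - 2)*(g + 2)*(g + 1)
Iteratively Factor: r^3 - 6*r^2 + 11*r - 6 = (r - 1)*(r^2 - 5*r + 6) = (r - 3)*(r - 1)*(r - 2)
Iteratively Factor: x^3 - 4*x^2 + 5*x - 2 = (x - 1)*(x^2 - 3*x + 2) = (x - 2)*(x - 1)*(x - 1)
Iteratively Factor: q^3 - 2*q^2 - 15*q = (q - 5)*(q^2 + 3*q) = (q - 5)*(q + 3)*(q)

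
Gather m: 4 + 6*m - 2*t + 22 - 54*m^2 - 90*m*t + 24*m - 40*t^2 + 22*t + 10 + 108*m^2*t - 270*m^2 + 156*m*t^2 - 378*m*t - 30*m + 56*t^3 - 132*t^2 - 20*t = m^2*(108*t - 324) + m*(156*t^2 - 468*t) + 56*t^3 - 172*t^2 + 36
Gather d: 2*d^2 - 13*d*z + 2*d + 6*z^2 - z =2*d^2 + d*(2 - 13*z) + 6*z^2 - z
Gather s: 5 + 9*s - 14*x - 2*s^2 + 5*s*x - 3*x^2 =-2*s^2 + s*(5*x + 9) - 3*x^2 - 14*x + 5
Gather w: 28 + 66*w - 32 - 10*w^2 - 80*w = -10*w^2 - 14*w - 4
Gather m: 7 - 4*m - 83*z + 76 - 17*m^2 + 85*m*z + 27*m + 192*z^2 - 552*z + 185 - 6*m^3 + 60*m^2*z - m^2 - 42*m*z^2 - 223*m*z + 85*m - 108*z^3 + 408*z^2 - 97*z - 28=-6*m^3 + m^2*(60*z - 18) + m*(-42*z^2 - 138*z + 108) - 108*z^3 + 600*z^2 - 732*z + 240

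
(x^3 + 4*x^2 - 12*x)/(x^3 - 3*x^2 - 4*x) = (-x^2 - 4*x + 12)/(-x^2 + 3*x + 4)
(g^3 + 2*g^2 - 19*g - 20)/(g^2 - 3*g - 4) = g + 5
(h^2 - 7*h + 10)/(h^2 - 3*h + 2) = (h - 5)/(h - 1)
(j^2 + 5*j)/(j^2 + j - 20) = j/(j - 4)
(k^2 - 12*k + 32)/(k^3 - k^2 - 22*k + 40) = (k - 8)/(k^2 + 3*k - 10)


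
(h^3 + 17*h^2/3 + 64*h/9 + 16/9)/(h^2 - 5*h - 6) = (9*h^3 + 51*h^2 + 64*h + 16)/(9*(h^2 - 5*h - 6))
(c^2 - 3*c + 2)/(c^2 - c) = (c - 2)/c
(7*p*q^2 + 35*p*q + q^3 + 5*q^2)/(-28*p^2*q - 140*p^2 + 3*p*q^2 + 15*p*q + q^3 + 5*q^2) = -q/(4*p - q)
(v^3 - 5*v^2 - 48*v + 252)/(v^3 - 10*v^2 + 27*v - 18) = (v^2 + v - 42)/(v^2 - 4*v + 3)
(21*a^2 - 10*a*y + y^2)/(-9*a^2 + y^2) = (-7*a + y)/(3*a + y)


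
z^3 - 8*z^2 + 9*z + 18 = (z - 6)*(z - 3)*(z + 1)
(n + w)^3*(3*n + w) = 3*n^4 + 10*n^3*w + 12*n^2*w^2 + 6*n*w^3 + w^4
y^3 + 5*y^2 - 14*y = y*(y - 2)*(y + 7)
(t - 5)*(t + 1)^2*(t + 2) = t^4 - t^3 - 15*t^2 - 23*t - 10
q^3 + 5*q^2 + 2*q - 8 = (q - 1)*(q + 2)*(q + 4)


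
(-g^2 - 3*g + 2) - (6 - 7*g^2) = 6*g^2 - 3*g - 4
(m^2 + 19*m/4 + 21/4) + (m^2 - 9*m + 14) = 2*m^2 - 17*m/4 + 77/4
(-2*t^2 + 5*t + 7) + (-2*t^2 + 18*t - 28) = -4*t^2 + 23*t - 21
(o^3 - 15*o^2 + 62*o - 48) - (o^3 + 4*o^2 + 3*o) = -19*o^2 + 59*o - 48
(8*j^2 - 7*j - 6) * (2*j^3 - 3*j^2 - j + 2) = 16*j^5 - 38*j^4 + j^3 + 41*j^2 - 8*j - 12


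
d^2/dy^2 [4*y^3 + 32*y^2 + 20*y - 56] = 24*y + 64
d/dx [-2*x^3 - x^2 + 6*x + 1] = -6*x^2 - 2*x + 6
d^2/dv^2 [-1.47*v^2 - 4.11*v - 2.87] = -2.94000000000000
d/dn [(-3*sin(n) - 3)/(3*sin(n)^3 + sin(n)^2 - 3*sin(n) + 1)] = 6*(3*sin(n)^3 + 5*sin(n)^2 + sin(n) - 2)*cos(n)/(-3*sin(n)*cos(n)^2 - cos(n)^2 + 2)^2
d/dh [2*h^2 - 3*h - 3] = 4*h - 3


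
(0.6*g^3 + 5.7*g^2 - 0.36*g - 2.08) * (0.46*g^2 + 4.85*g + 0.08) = 0.276*g^5 + 5.532*g^4 + 27.5274*g^3 - 2.2468*g^2 - 10.1168*g - 0.1664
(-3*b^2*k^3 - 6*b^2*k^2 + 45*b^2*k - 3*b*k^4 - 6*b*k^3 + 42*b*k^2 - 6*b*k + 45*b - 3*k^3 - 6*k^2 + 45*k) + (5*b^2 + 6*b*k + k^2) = -3*b^2*k^3 - 6*b^2*k^2 + 45*b^2*k + 5*b^2 - 3*b*k^4 - 6*b*k^3 + 42*b*k^2 + 45*b - 3*k^3 - 5*k^2 + 45*k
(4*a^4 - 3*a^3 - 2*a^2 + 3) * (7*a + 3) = 28*a^5 - 9*a^4 - 23*a^3 - 6*a^2 + 21*a + 9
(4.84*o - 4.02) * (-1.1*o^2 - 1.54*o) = -5.324*o^3 - 3.0316*o^2 + 6.1908*o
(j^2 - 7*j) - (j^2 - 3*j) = -4*j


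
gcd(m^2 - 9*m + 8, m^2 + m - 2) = m - 1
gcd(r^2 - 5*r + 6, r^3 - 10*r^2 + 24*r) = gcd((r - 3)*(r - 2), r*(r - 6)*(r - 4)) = 1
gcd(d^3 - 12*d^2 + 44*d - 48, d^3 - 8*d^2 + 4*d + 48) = d^2 - 10*d + 24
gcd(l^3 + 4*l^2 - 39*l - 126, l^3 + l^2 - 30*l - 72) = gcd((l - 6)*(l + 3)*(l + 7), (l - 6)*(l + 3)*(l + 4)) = l^2 - 3*l - 18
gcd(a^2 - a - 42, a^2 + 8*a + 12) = a + 6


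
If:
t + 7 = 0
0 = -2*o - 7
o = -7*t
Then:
No Solution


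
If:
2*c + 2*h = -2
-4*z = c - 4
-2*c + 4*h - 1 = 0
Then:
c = -5/6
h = -1/6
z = 29/24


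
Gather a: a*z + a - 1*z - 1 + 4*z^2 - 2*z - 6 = a*(z + 1) + 4*z^2 - 3*z - 7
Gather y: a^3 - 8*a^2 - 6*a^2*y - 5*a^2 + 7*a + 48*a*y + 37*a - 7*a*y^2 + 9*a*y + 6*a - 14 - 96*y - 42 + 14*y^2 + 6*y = a^3 - 13*a^2 + 50*a + y^2*(14 - 7*a) + y*(-6*a^2 + 57*a - 90) - 56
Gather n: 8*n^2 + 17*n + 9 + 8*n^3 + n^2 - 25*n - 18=8*n^3 + 9*n^2 - 8*n - 9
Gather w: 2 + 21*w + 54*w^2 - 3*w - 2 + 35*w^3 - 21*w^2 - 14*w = 35*w^3 + 33*w^2 + 4*w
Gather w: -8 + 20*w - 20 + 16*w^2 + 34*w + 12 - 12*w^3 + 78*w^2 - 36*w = -12*w^3 + 94*w^2 + 18*w - 16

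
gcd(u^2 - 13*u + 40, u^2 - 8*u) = u - 8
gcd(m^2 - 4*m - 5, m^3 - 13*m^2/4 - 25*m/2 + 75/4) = m - 5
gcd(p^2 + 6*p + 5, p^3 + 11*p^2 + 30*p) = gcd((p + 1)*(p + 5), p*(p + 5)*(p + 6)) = p + 5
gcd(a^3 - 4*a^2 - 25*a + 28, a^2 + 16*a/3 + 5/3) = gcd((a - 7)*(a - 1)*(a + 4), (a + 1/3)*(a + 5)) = 1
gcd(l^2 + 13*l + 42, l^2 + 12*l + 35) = l + 7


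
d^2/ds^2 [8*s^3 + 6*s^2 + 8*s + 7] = 48*s + 12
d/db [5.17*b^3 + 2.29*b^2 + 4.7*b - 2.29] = 15.51*b^2 + 4.58*b + 4.7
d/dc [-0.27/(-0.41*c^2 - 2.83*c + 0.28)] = (-0.2214*c - 0.7641)/(0.41*c^2 + 2.83*c - 0.28)^2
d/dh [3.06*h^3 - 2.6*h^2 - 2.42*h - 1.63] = 9.18*h^2 - 5.2*h - 2.42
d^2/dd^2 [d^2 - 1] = 2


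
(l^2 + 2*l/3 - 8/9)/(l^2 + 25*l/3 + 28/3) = (l - 2/3)/(l + 7)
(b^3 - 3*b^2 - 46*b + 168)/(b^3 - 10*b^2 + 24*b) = (b + 7)/b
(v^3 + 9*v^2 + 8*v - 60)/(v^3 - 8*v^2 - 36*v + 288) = (v^2 + 3*v - 10)/(v^2 - 14*v + 48)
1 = 1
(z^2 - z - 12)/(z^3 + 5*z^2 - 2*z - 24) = (z - 4)/(z^2 + 2*z - 8)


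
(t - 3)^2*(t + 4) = t^3 - 2*t^2 - 15*t + 36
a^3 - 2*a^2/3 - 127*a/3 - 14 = (a - 7)*(a + 1/3)*(a + 6)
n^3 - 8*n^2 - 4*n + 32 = (n - 8)*(n - 2)*(n + 2)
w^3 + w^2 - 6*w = w*(w - 2)*(w + 3)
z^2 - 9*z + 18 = (z - 6)*(z - 3)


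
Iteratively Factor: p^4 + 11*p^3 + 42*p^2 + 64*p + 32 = (p + 4)*(p^3 + 7*p^2 + 14*p + 8) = (p + 4)^2*(p^2 + 3*p + 2) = (p + 2)*(p + 4)^2*(p + 1)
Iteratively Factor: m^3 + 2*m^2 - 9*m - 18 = (m - 3)*(m^2 + 5*m + 6) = (m - 3)*(m + 2)*(m + 3)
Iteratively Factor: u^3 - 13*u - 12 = (u + 1)*(u^2 - u - 12) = (u - 4)*(u + 1)*(u + 3)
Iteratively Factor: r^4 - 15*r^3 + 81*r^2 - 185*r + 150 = (r - 2)*(r^3 - 13*r^2 + 55*r - 75) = (r - 5)*(r - 2)*(r^2 - 8*r + 15) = (r - 5)^2*(r - 2)*(r - 3)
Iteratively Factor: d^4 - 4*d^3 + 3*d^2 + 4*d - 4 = (d - 2)*(d^3 - 2*d^2 - d + 2) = (d - 2)^2*(d^2 - 1) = (d - 2)^2*(d + 1)*(d - 1)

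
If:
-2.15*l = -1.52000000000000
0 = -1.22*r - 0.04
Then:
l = 0.71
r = -0.03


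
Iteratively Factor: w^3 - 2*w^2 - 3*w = (w)*(w^2 - 2*w - 3) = w*(w - 3)*(w + 1)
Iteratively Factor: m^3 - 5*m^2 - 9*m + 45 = (m - 5)*(m^2 - 9) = (m - 5)*(m + 3)*(m - 3)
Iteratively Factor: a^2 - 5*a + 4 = (a - 1)*(a - 4)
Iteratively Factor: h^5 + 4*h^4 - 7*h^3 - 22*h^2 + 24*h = (h)*(h^4 + 4*h^3 - 7*h^2 - 22*h + 24) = h*(h + 4)*(h^3 - 7*h + 6) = h*(h - 1)*(h + 4)*(h^2 + h - 6) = h*(h - 1)*(h + 3)*(h + 4)*(h - 2)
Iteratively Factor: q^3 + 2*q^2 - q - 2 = (q + 2)*(q^2 - 1) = (q - 1)*(q + 2)*(q + 1)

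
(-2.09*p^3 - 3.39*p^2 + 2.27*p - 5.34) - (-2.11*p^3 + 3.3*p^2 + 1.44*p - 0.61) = 0.02*p^3 - 6.69*p^2 + 0.83*p - 4.73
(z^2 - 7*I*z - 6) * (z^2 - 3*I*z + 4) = z^4 - 10*I*z^3 - 23*z^2 - 10*I*z - 24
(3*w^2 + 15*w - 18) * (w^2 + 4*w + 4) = 3*w^4 + 27*w^3 + 54*w^2 - 12*w - 72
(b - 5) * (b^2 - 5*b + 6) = b^3 - 10*b^2 + 31*b - 30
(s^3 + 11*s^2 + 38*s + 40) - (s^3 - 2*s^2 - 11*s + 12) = 13*s^2 + 49*s + 28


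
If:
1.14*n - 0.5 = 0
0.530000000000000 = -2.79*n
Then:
No Solution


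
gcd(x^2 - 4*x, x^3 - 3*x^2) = x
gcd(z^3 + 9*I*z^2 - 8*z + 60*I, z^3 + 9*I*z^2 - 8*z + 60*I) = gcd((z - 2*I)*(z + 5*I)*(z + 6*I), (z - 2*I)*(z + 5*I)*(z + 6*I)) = z^3 + 9*I*z^2 - 8*z + 60*I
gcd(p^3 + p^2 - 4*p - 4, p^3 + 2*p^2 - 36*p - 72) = p + 2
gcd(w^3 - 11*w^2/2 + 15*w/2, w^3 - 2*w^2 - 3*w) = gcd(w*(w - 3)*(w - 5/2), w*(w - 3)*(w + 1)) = w^2 - 3*w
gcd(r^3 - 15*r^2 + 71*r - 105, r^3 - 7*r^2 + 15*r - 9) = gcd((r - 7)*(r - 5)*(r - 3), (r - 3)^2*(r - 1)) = r - 3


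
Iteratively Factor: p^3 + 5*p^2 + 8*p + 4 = (p + 2)*(p^2 + 3*p + 2) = (p + 1)*(p + 2)*(p + 2)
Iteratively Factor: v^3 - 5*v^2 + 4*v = (v - 4)*(v^2 - v) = (v - 4)*(v - 1)*(v)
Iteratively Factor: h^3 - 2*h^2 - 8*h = (h - 4)*(h^2 + 2*h) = h*(h - 4)*(h + 2)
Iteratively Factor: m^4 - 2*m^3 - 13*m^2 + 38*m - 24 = (m + 4)*(m^3 - 6*m^2 + 11*m - 6) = (m - 2)*(m + 4)*(m^2 - 4*m + 3) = (m - 3)*(m - 2)*(m + 4)*(m - 1)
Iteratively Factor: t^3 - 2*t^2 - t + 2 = (t - 1)*(t^2 - t - 2) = (t - 1)*(t + 1)*(t - 2)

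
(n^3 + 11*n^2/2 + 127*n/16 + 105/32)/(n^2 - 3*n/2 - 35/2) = (n^2 + 2*n + 15/16)/(n - 5)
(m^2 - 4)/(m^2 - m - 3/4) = 4*(4 - m^2)/(-4*m^2 + 4*m + 3)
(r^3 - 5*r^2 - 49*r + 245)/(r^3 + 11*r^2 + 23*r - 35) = (r^2 - 12*r + 35)/(r^2 + 4*r - 5)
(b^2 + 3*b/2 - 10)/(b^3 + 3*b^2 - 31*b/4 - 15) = 2/(2*b + 3)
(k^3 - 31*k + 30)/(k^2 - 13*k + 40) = (k^2 + 5*k - 6)/(k - 8)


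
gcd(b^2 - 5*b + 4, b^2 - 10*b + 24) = b - 4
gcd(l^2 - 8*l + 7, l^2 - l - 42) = l - 7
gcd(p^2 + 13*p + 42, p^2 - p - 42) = p + 6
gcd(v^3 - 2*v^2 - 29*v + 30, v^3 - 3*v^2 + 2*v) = v - 1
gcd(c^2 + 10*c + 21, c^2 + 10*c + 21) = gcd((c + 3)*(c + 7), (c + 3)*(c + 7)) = c^2 + 10*c + 21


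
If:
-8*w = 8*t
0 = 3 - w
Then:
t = -3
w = 3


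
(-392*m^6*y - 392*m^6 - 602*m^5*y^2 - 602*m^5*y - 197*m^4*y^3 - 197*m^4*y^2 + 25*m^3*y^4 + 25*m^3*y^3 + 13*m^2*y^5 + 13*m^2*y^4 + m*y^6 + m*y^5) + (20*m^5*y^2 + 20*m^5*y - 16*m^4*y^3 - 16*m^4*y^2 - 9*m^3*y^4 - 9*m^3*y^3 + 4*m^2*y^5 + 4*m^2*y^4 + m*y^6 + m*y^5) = -392*m^6*y - 392*m^6 - 582*m^5*y^2 - 582*m^5*y - 213*m^4*y^3 - 213*m^4*y^2 + 16*m^3*y^4 + 16*m^3*y^3 + 17*m^2*y^5 + 17*m^2*y^4 + 2*m*y^6 + 2*m*y^5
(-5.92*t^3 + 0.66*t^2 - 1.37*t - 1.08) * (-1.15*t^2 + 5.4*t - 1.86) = 6.808*t^5 - 32.727*t^4 + 16.1507*t^3 - 7.3836*t^2 - 3.2838*t + 2.0088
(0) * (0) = 0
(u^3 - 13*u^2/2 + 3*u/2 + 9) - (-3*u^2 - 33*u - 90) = u^3 - 7*u^2/2 + 69*u/2 + 99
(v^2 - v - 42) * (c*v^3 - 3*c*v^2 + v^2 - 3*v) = c*v^5 - 4*c*v^4 - 39*c*v^3 + 126*c*v^2 + v^4 - 4*v^3 - 39*v^2 + 126*v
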